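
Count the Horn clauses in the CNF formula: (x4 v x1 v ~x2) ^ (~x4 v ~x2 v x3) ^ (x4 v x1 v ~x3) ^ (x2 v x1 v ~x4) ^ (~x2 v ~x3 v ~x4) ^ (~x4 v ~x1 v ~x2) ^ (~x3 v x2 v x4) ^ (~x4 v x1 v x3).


A Horn clause has at most one positive literal.
Clause 1: 2 positive lit(s) -> not Horn
Clause 2: 1 positive lit(s) -> Horn
Clause 3: 2 positive lit(s) -> not Horn
Clause 4: 2 positive lit(s) -> not Horn
Clause 5: 0 positive lit(s) -> Horn
Clause 6: 0 positive lit(s) -> Horn
Clause 7: 2 positive lit(s) -> not Horn
Clause 8: 2 positive lit(s) -> not Horn
Total Horn clauses = 3.

3


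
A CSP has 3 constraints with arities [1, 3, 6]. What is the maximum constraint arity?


The arities are: 1, 3, 6.
Scan for the maximum value.
Maximum arity = 6.

6


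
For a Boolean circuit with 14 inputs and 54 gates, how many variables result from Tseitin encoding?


The Tseitin transformation introduces one auxiliary variable per gate.
Total variables = inputs + gates = 14 + 54 = 68.

68


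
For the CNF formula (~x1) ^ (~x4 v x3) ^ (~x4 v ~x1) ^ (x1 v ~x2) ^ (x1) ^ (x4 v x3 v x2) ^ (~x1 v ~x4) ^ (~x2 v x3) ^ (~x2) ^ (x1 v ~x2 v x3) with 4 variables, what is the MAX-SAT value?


Enumerate all 16 truth assignments.
For each, count how many of the 10 clauses are satisfied.
The formula is not fully satisfiable, so the maximum is below 10.
Maximum simultaneously satisfiable clauses = 9.

9


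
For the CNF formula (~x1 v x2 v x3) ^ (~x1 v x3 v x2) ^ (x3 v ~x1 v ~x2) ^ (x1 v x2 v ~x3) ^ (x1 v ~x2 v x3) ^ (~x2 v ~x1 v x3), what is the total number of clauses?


Each group enclosed in parentheses joined by ^ is one clause.
Counting the conjuncts: 6 clauses.

6


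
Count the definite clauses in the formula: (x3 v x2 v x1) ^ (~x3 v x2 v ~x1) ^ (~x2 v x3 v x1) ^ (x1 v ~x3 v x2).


A definite clause has exactly one positive literal.
Clause 1: 3 positive -> not definite
Clause 2: 1 positive -> definite
Clause 3: 2 positive -> not definite
Clause 4: 2 positive -> not definite
Definite clause count = 1.

1


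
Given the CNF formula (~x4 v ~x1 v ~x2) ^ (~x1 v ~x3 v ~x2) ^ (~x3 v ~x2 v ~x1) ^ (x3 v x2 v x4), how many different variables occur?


Identify each distinct variable in the formula.
Variables found: x1, x2, x3, x4.
Total distinct variables = 4.

4


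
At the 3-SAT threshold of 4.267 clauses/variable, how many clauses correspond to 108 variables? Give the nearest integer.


The 3-SAT phase transition occurs at approximately 4.267 clauses per variable.
m = 4.267 * 108 = 460.836.
Rounded to nearest integer: 461.

461


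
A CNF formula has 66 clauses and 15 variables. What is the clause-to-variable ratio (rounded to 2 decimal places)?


Clause-to-variable ratio = clauses / variables.
66 / 15 = 4.4.

4.4


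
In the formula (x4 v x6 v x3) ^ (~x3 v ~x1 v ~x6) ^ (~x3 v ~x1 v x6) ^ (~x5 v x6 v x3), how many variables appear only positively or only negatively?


A pure literal appears in only one polarity across all clauses.
Pure literals: x1 (negative only), x4 (positive only), x5 (negative only).
Count = 3.

3


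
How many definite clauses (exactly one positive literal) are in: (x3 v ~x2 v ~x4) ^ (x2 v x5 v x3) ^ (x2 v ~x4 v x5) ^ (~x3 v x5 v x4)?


A definite clause has exactly one positive literal.
Clause 1: 1 positive -> definite
Clause 2: 3 positive -> not definite
Clause 3: 2 positive -> not definite
Clause 4: 2 positive -> not definite
Definite clause count = 1.

1


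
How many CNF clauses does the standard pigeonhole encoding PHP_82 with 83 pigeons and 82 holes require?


The PHP encoding has two parts:
1) At-least-one-hole clauses: 83 (one per pigeon, each with 82 literals).
2) At-most-one-pigeon-per-hole clauses: 82 holes * C(83,2) = 82 * 3403 = 279046.
Total clauses = 83 + 279046 = 279129.

279129


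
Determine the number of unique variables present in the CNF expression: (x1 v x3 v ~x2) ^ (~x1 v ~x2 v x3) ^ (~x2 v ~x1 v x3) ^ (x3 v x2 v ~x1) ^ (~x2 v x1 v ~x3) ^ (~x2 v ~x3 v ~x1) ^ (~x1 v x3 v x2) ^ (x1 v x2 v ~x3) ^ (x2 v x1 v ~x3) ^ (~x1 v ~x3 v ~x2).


Identify each distinct variable in the formula.
Variables found: x1, x2, x3.
Total distinct variables = 3.

3


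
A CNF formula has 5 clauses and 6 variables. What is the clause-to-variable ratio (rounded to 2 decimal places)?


Clause-to-variable ratio = clauses / variables.
5 / 6 = 0.83.

0.83


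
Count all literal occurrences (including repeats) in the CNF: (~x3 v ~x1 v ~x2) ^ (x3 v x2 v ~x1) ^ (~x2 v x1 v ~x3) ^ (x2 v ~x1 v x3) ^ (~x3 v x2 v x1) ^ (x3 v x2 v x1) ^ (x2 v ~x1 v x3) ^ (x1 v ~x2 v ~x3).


Clause lengths: 3, 3, 3, 3, 3, 3, 3, 3.
Sum = 3 + 3 + 3 + 3 + 3 + 3 + 3 + 3 = 24.

24


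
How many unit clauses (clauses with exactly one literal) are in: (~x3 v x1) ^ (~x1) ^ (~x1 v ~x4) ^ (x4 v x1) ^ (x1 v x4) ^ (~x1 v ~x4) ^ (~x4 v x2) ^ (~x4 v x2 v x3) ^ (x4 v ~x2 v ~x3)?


A unit clause contains exactly one literal.
Unit clauses found: (~x1).
Count = 1.

1


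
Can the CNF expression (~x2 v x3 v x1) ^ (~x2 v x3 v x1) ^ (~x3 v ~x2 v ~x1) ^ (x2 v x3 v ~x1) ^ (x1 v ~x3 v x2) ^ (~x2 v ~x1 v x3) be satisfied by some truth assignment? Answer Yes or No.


Check all 8 possible truth assignments.
Number of satisfying assignments found: 3.
The formula is satisfiable.

Yes


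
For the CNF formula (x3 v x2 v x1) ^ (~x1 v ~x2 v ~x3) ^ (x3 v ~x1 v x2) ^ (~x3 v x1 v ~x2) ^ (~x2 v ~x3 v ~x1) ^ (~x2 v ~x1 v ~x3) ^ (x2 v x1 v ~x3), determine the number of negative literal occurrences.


Scan each clause for negated literals.
Clause 1: 0 negative; Clause 2: 3 negative; Clause 3: 1 negative; Clause 4: 2 negative; Clause 5: 3 negative; Clause 6: 3 negative; Clause 7: 1 negative.
Total negative literal occurrences = 13.

13


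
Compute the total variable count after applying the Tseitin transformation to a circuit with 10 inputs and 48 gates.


The Tseitin transformation introduces one auxiliary variable per gate.
Total variables = inputs + gates = 10 + 48 = 58.

58


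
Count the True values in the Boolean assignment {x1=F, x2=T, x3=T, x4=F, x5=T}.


The weight is the number of variables assigned True.
True variables: x2, x3, x5.
Weight = 3.

3


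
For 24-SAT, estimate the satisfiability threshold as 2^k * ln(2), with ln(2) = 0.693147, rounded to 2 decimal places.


Using the asymptotic formula: threshold ~ 2^k * ln(2).
2^24 = 16777216.
16777216 * 0.693147 = 11629076.94.

11629076.94


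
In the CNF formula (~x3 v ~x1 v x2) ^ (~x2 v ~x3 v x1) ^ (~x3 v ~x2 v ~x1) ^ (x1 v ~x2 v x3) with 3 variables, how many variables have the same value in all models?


Find all satisfying assignments: 4 model(s).
Check which variables have the same value in every model.
No variable is fixed across all models.
Backbone size = 0.

0


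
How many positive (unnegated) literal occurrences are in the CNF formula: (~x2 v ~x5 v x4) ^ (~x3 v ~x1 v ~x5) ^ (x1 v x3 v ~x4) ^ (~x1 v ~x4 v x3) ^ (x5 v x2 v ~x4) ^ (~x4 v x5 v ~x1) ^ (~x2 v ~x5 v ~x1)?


Scan each clause for unnegated literals.
Clause 1: 1 positive; Clause 2: 0 positive; Clause 3: 2 positive; Clause 4: 1 positive; Clause 5: 2 positive; Clause 6: 1 positive; Clause 7: 0 positive.
Total positive literal occurrences = 7.

7


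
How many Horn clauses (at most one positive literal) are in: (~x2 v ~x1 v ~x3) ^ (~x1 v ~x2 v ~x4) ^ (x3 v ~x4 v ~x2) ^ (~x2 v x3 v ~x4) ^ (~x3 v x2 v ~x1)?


A Horn clause has at most one positive literal.
Clause 1: 0 positive lit(s) -> Horn
Clause 2: 0 positive lit(s) -> Horn
Clause 3: 1 positive lit(s) -> Horn
Clause 4: 1 positive lit(s) -> Horn
Clause 5: 1 positive lit(s) -> Horn
Total Horn clauses = 5.

5


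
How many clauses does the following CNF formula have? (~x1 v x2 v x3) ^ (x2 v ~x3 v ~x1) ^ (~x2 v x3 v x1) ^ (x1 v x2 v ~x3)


Each group enclosed in parentheses joined by ^ is one clause.
Counting the conjuncts: 4 clauses.

4


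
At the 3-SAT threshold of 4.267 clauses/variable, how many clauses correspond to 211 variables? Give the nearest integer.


The 3-SAT phase transition occurs at approximately 4.267 clauses per variable.
m = 4.267 * 211 = 900.337.
Rounded to nearest integer: 900.

900


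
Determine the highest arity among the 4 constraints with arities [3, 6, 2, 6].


The arities are: 3, 6, 2, 6.
Scan for the maximum value.
Maximum arity = 6.

6


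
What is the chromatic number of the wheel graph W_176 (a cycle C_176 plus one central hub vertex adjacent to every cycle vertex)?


W_176 consists of the cycle C_176 together with a hub vertex adjacent to every cycle vertex.
The cycle C_176 needs 2 colors (even cycle -> 2).
The hub is adjacent to every cycle vertex, so it must receive a new color distinct from all of them.
Chromatic number = 2 + 1 = 3.

3


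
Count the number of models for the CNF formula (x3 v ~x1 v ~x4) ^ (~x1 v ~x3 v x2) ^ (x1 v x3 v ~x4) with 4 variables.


Enumerate all 16 truth assignments over 4 variables.
Test each against every clause.
Satisfying assignments found: 10.

10


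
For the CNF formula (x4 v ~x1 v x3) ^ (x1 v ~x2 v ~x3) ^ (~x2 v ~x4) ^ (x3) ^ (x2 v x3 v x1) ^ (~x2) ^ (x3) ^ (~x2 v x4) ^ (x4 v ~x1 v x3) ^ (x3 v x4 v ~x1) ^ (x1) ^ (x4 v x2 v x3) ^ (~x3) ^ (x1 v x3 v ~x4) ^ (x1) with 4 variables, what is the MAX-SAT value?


Enumerate all 16 truth assignments.
For each, count how many of the 15 clauses are satisfied.
The formula is not fully satisfiable, so the maximum is below 15.
Maximum simultaneously satisfiable clauses = 14.

14


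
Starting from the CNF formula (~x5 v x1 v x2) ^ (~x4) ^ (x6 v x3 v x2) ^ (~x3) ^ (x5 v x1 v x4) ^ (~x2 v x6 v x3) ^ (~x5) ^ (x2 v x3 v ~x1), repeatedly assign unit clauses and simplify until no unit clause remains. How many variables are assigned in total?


Unit propagation repeatedly assigns the literal in any unit clause, then simplifies.
Assignments in order: x4 = F, x3 = F, x5 = F, x1 = T, x2 = T, x6 = T.
No further unit clauses remain.
Total variables assigned = 6.

6


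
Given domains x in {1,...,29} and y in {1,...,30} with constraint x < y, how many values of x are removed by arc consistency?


For the constraint x < y, x needs a supporting value in y's domain.
x can be at most 29 (one less than y's maximum).
Valid x values from domain: 29 out of 29.
Pruned = 29 - 29 = 0.

0


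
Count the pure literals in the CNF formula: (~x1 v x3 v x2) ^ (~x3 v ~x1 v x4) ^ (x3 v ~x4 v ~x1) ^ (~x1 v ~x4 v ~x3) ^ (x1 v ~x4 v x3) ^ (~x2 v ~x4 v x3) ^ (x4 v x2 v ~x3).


A pure literal appears in only one polarity across all clauses.
No pure literals found.
Count = 0.

0


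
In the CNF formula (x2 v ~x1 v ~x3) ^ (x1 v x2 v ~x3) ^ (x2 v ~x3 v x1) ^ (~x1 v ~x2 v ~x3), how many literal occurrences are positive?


Scan each clause for unnegated literals.
Clause 1: 1 positive; Clause 2: 2 positive; Clause 3: 2 positive; Clause 4: 0 positive.
Total positive literal occurrences = 5.

5


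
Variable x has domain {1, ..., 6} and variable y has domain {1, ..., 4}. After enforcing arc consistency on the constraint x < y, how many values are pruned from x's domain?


For the constraint x < y, x needs a supporting value in y's domain.
x can be at most 3 (one less than y's maximum).
Valid x values from domain: 3 out of 6.
Pruned = 6 - 3 = 3.

3


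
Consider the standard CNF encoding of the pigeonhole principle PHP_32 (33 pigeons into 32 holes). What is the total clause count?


The PHP encoding has two parts:
1) At-least-one-hole clauses: 33 (one per pigeon, each with 32 literals).
2) At-most-one-pigeon-per-hole clauses: 32 holes * C(33,2) = 32 * 528 = 16896.
Total clauses = 33 + 16896 = 16929.

16929


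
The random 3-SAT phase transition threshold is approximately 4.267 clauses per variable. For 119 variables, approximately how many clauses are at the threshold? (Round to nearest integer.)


The 3-SAT phase transition occurs at approximately 4.267 clauses per variable.
m = 4.267 * 119 = 507.773.
Rounded to nearest integer: 508.

508


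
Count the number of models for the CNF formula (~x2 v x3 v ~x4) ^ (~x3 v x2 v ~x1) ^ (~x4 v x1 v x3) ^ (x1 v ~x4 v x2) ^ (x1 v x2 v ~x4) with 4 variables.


Enumerate all 16 truth assignments over 4 variables.
Test each against every clause.
Satisfying assignments found: 10.

10


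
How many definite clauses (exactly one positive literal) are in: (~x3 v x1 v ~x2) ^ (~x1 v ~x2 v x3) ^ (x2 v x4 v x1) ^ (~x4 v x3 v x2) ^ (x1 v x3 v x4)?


A definite clause has exactly one positive literal.
Clause 1: 1 positive -> definite
Clause 2: 1 positive -> definite
Clause 3: 3 positive -> not definite
Clause 4: 2 positive -> not definite
Clause 5: 3 positive -> not definite
Definite clause count = 2.

2


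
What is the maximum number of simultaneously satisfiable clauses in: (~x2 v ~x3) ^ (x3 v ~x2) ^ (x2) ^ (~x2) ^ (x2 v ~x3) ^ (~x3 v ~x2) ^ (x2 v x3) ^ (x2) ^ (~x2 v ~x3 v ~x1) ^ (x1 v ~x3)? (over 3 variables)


Enumerate all 8 truth assignments.
For each, count how many of the 10 clauses are satisfied.
The formula is not fully satisfiable, so the maximum is below 10.
Maximum simultaneously satisfiable clauses = 8.

8


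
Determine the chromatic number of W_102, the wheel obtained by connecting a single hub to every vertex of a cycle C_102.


W_102 consists of the cycle C_102 together with a hub vertex adjacent to every cycle vertex.
The cycle C_102 needs 2 colors (even cycle -> 2).
The hub is adjacent to every cycle vertex, so it must receive a new color distinct from all of them.
Chromatic number = 2 + 1 = 3.

3


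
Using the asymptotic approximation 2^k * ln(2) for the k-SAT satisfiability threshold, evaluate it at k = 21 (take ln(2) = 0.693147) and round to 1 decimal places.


Using the asymptotic formula: threshold ~ 2^k * ln(2).
2^21 = 2097152.
2097152 * 0.693147 = 1453634.6.

1453634.6


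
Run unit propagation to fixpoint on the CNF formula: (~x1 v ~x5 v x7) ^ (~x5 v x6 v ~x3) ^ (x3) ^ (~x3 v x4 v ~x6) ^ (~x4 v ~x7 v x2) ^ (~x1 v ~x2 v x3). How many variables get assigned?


Unit propagation repeatedly assigns the literal in any unit clause, then simplifies.
Assignments in order: x3 = T.
No further unit clauses remain.
Total variables assigned = 1.

1


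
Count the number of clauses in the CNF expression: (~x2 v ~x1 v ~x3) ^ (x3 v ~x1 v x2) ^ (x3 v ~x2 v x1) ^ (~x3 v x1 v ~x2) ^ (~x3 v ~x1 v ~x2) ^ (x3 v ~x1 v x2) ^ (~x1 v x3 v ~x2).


Each group enclosed in parentheses joined by ^ is one clause.
Counting the conjuncts: 7 clauses.

7


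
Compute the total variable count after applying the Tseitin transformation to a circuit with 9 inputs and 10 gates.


The Tseitin transformation introduces one auxiliary variable per gate.
Total variables = inputs + gates = 9 + 10 = 19.

19


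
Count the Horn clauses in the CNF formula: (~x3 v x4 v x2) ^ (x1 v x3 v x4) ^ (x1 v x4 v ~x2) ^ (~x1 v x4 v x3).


A Horn clause has at most one positive literal.
Clause 1: 2 positive lit(s) -> not Horn
Clause 2: 3 positive lit(s) -> not Horn
Clause 3: 2 positive lit(s) -> not Horn
Clause 4: 2 positive lit(s) -> not Horn
Total Horn clauses = 0.

0


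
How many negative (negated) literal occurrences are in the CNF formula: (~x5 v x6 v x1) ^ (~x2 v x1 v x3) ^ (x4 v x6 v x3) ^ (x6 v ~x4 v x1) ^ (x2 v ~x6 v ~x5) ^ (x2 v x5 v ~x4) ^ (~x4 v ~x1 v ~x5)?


Scan each clause for negated literals.
Clause 1: 1 negative; Clause 2: 1 negative; Clause 3: 0 negative; Clause 4: 1 negative; Clause 5: 2 negative; Clause 6: 1 negative; Clause 7: 3 negative.
Total negative literal occurrences = 9.

9


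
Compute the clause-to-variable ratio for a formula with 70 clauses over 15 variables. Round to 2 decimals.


Clause-to-variable ratio = clauses / variables.
70 / 15 = 4.67.

4.67


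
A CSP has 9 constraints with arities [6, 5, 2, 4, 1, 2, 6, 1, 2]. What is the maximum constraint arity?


The arities are: 6, 5, 2, 4, 1, 2, 6, 1, 2.
Scan for the maximum value.
Maximum arity = 6.

6


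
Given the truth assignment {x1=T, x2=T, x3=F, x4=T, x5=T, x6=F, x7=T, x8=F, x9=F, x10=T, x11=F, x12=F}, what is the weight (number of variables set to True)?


The weight is the number of variables assigned True.
True variables: x1, x2, x4, x5, x7, x10.
Weight = 6.

6


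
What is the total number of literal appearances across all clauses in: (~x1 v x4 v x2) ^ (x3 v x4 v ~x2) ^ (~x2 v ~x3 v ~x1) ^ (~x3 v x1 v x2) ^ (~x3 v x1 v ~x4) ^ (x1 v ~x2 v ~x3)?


Clause lengths: 3, 3, 3, 3, 3, 3.
Sum = 3 + 3 + 3 + 3 + 3 + 3 = 18.

18


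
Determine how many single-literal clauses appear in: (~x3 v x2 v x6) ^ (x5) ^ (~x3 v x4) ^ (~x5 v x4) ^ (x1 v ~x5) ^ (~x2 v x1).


A unit clause contains exactly one literal.
Unit clauses found: (x5).
Count = 1.

1


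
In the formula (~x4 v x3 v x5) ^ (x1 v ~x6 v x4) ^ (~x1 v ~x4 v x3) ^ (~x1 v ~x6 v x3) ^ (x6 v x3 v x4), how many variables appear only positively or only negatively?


A pure literal appears in only one polarity across all clauses.
Pure literals: x3 (positive only), x5 (positive only).
Count = 2.

2


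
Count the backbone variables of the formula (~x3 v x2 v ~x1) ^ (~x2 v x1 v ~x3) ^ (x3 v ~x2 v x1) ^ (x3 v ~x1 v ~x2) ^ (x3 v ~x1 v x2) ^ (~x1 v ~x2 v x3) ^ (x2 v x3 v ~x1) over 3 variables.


Find all satisfying assignments: 3 model(s).
Check which variables have the same value in every model.
No variable is fixed across all models.
Backbone size = 0.

0


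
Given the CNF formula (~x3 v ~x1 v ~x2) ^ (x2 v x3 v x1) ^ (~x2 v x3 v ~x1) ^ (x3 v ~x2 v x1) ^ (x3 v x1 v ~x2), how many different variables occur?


Identify each distinct variable in the formula.
Variables found: x1, x2, x3.
Total distinct variables = 3.

3


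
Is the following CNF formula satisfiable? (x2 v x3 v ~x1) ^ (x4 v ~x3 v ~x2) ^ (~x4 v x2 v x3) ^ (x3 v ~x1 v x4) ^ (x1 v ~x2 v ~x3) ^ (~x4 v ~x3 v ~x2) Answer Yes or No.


Check all 16 possible truth assignments.
Number of satisfying assignments found: 8.
The formula is satisfiable.

Yes


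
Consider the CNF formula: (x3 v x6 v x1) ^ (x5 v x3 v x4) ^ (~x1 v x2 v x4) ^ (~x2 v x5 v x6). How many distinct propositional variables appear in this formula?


Identify each distinct variable in the formula.
Variables found: x1, x2, x3, x4, x5, x6.
Total distinct variables = 6.

6


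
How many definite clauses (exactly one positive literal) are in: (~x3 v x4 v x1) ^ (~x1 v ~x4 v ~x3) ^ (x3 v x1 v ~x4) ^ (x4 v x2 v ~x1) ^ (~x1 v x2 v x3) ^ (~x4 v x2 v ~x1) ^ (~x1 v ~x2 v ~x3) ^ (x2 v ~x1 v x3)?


A definite clause has exactly one positive literal.
Clause 1: 2 positive -> not definite
Clause 2: 0 positive -> not definite
Clause 3: 2 positive -> not definite
Clause 4: 2 positive -> not definite
Clause 5: 2 positive -> not definite
Clause 6: 1 positive -> definite
Clause 7: 0 positive -> not definite
Clause 8: 2 positive -> not definite
Definite clause count = 1.

1


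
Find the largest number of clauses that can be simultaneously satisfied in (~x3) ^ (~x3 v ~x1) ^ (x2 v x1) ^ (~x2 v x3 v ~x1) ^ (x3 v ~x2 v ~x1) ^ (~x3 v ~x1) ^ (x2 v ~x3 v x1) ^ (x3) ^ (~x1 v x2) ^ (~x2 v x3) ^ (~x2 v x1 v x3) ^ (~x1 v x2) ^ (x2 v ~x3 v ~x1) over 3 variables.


Enumerate all 8 truth assignments.
For each, count how many of the 13 clauses are satisfied.
The formula is not fully satisfiable, so the maximum is below 13.
Maximum simultaneously satisfiable clauses = 12.

12


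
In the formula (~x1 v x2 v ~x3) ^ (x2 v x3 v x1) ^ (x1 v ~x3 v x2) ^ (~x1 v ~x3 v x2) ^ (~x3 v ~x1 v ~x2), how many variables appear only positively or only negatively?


A pure literal appears in only one polarity across all clauses.
No pure literals found.
Count = 0.

0


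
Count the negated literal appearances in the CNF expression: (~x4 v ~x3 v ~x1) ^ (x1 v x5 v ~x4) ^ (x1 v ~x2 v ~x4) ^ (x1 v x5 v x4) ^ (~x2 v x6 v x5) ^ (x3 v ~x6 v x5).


Scan each clause for negated literals.
Clause 1: 3 negative; Clause 2: 1 negative; Clause 3: 2 negative; Clause 4: 0 negative; Clause 5: 1 negative; Clause 6: 1 negative.
Total negative literal occurrences = 8.

8


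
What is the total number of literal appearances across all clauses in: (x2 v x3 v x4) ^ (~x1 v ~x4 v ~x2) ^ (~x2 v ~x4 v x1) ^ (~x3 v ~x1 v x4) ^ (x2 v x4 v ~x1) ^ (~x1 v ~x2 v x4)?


Clause lengths: 3, 3, 3, 3, 3, 3.
Sum = 3 + 3 + 3 + 3 + 3 + 3 = 18.

18


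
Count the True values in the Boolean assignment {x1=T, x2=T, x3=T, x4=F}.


The weight is the number of variables assigned True.
True variables: x1, x2, x3.
Weight = 3.

3


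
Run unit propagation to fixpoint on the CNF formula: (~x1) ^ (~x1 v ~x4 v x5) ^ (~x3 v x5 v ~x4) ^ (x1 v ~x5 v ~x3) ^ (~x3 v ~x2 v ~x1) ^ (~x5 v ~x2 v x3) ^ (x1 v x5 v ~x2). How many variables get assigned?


Unit propagation repeatedly assigns the literal in any unit clause, then simplifies.
Assignments in order: x1 = F.
No further unit clauses remain.
Total variables assigned = 1.

1


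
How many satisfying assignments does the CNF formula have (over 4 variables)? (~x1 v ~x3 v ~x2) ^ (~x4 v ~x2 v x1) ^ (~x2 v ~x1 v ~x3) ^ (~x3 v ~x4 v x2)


Enumerate all 16 truth assignments over 4 variables.
Test each against every clause.
Satisfying assignments found: 10.

10


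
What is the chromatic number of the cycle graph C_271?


An odd cycle cannot be 2-colored: alternating two colors around the cycle returns to the start with a conflict.
Since 271 is odd, three colors are required (and three suffice).
Chromatic number = 3.

3


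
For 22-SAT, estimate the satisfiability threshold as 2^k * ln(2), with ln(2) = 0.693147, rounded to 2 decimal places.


Using the asymptotic formula: threshold ~ 2^k * ln(2).
2^22 = 4194304.
4194304 * 0.693147 = 2907269.23.

2907269.23


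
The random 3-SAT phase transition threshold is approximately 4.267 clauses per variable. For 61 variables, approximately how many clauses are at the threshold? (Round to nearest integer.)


The 3-SAT phase transition occurs at approximately 4.267 clauses per variable.
m = 4.267 * 61 = 260.287.
Rounded to nearest integer: 260.

260


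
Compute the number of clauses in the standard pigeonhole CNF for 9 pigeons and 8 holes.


The PHP encoding has two parts:
1) At-least-one-hole clauses: 9 (one per pigeon, each with 8 literals).
2) At-most-one-pigeon-per-hole clauses: 8 holes * C(9,2) = 8 * 36 = 288.
Total clauses = 9 + 288 = 297.

297


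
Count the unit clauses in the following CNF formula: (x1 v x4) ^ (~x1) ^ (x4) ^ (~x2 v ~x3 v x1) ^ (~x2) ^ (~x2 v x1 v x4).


A unit clause contains exactly one literal.
Unit clauses found: (~x1), (x4), (~x2).
Count = 3.

3


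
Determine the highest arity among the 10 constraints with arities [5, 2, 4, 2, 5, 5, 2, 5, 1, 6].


The arities are: 5, 2, 4, 2, 5, 5, 2, 5, 1, 6.
Scan for the maximum value.
Maximum arity = 6.

6


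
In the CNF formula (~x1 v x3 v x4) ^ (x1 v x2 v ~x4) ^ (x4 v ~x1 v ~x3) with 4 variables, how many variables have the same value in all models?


Find all satisfying assignments: 10 model(s).
Check which variables have the same value in every model.
No variable is fixed across all models.
Backbone size = 0.

0


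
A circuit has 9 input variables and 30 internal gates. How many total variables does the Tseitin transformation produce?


The Tseitin transformation introduces one auxiliary variable per gate.
Total variables = inputs + gates = 9 + 30 = 39.

39


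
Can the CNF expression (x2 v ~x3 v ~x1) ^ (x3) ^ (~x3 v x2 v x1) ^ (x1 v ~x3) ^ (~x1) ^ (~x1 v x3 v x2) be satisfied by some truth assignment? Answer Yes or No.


Check all 8 possible truth assignments.
Number of satisfying assignments found: 0.
The formula is unsatisfiable.

No


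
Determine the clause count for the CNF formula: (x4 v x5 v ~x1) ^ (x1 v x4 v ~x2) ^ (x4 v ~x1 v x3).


Each group enclosed in parentheses joined by ^ is one clause.
Counting the conjuncts: 3 clauses.

3


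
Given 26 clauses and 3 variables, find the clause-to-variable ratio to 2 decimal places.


Clause-to-variable ratio = clauses / variables.
26 / 3 = 8.67.

8.67


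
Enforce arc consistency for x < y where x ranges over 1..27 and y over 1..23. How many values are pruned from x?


For the constraint x < y, x needs a supporting value in y's domain.
x can be at most 22 (one less than y's maximum).
Valid x values from domain: 22 out of 27.
Pruned = 27 - 22 = 5.

5


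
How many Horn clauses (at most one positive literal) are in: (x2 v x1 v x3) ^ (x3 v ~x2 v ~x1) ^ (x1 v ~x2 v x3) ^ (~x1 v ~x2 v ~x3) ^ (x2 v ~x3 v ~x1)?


A Horn clause has at most one positive literal.
Clause 1: 3 positive lit(s) -> not Horn
Clause 2: 1 positive lit(s) -> Horn
Clause 3: 2 positive lit(s) -> not Horn
Clause 4: 0 positive lit(s) -> Horn
Clause 5: 1 positive lit(s) -> Horn
Total Horn clauses = 3.

3


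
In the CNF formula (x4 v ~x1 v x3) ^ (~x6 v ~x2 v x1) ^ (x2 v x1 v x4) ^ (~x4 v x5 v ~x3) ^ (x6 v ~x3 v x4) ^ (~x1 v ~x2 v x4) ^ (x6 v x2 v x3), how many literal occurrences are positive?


Scan each clause for unnegated literals.
Clause 1: 2 positive; Clause 2: 1 positive; Clause 3: 3 positive; Clause 4: 1 positive; Clause 5: 2 positive; Clause 6: 1 positive; Clause 7: 3 positive.
Total positive literal occurrences = 13.

13


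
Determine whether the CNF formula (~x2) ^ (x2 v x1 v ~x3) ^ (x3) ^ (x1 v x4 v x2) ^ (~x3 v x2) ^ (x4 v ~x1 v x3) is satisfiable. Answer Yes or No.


Check all 16 possible truth assignments.
Number of satisfying assignments found: 0.
The formula is unsatisfiable.

No


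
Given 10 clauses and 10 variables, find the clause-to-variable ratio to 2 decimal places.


Clause-to-variable ratio = clauses / variables.
10 / 10 = 1.0.

1.0


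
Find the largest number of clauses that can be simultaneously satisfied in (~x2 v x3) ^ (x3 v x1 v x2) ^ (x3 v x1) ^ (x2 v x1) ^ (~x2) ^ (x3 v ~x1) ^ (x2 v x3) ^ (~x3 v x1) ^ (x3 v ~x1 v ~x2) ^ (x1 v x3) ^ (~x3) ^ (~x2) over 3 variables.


Enumerate all 8 truth assignments.
For each, count how many of the 12 clauses are satisfied.
The formula is not fully satisfiable, so the maximum is below 12.
Maximum simultaneously satisfiable clauses = 11.

11


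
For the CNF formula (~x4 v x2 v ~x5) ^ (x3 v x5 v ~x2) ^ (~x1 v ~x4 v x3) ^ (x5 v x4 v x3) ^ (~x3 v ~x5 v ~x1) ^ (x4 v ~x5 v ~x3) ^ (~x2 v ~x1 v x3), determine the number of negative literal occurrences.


Scan each clause for negated literals.
Clause 1: 2 negative; Clause 2: 1 negative; Clause 3: 2 negative; Clause 4: 0 negative; Clause 5: 3 negative; Clause 6: 2 negative; Clause 7: 2 negative.
Total negative literal occurrences = 12.

12


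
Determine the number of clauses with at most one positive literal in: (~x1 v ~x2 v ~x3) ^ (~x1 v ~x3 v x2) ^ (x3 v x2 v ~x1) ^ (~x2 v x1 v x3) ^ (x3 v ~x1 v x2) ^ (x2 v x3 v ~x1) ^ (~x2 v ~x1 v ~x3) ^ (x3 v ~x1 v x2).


A Horn clause has at most one positive literal.
Clause 1: 0 positive lit(s) -> Horn
Clause 2: 1 positive lit(s) -> Horn
Clause 3: 2 positive lit(s) -> not Horn
Clause 4: 2 positive lit(s) -> not Horn
Clause 5: 2 positive lit(s) -> not Horn
Clause 6: 2 positive lit(s) -> not Horn
Clause 7: 0 positive lit(s) -> Horn
Clause 8: 2 positive lit(s) -> not Horn
Total Horn clauses = 3.

3


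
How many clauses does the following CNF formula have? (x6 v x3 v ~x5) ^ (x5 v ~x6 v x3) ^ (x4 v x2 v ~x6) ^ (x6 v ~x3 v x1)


Each group enclosed in parentheses joined by ^ is one clause.
Counting the conjuncts: 4 clauses.

4


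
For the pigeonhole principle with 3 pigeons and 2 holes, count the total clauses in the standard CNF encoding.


The PHP encoding has two parts:
1) At-least-one-hole clauses: 3 (one per pigeon, each with 2 literals).
2) At-most-one-pigeon-per-hole clauses: 2 holes * C(3,2) = 2 * 3 = 6.
Total clauses = 3 + 6 = 9.

9


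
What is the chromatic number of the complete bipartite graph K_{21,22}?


K_{21,22} is bipartite by definition: the two parts are independent sets, with every edge crossing between them.
Color all vertices in one part with color 1 and all vertices in the other part with color 2.
Since the graph has at least one edge, one color does not suffice.
Chromatic number = 2.

2


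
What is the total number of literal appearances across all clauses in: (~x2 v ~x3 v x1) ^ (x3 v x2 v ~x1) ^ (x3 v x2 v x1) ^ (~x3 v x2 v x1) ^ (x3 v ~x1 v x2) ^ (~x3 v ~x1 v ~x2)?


Clause lengths: 3, 3, 3, 3, 3, 3.
Sum = 3 + 3 + 3 + 3 + 3 + 3 = 18.

18


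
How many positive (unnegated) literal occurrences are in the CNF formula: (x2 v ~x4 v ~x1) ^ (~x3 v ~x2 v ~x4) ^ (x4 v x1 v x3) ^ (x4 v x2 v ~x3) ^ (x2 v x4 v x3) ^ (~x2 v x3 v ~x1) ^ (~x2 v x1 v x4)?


Scan each clause for unnegated literals.
Clause 1: 1 positive; Clause 2: 0 positive; Clause 3: 3 positive; Clause 4: 2 positive; Clause 5: 3 positive; Clause 6: 1 positive; Clause 7: 2 positive.
Total positive literal occurrences = 12.

12


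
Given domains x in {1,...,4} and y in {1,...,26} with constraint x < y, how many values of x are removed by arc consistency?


For the constraint x < y, x needs a supporting value in y's domain.
x can be at most 25 (one less than y's maximum).
Valid x values from domain: 4 out of 4.
Pruned = 4 - 4 = 0.

0


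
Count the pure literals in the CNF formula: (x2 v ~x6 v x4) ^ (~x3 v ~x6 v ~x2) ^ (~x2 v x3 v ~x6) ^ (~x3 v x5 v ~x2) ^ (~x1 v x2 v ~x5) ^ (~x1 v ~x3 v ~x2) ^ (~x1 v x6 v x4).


A pure literal appears in only one polarity across all clauses.
Pure literals: x1 (negative only), x4 (positive only).
Count = 2.

2


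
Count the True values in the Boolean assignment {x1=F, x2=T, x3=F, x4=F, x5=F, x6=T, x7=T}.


The weight is the number of variables assigned True.
True variables: x2, x6, x7.
Weight = 3.

3


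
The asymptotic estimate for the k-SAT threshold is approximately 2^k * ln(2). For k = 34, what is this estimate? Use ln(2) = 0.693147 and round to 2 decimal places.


Using the asymptotic formula: threshold ~ 2^k * ln(2).
2^34 = 17179869184.
17179869184 * 0.693147 = 11908174785.28.

11908174785.28


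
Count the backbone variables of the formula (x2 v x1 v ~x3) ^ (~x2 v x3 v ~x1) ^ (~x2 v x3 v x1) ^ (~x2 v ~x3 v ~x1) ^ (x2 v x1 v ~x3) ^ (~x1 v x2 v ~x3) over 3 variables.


Find all satisfying assignments: 3 model(s).
Check which variables have the same value in every model.
No variable is fixed across all models.
Backbone size = 0.

0


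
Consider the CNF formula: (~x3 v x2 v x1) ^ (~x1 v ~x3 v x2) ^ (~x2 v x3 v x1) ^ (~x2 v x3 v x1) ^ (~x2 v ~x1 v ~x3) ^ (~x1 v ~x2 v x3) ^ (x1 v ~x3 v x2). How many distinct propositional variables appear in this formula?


Identify each distinct variable in the formula.
Variables found: x1, x2, x3.
Total distinct variables = 3.

3


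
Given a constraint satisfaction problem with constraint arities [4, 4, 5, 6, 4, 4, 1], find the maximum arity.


The arities are: 4, 4, 5, 6, 4, 4, 1.
Scan for the maximum value.
Maximum arity = 6.

6


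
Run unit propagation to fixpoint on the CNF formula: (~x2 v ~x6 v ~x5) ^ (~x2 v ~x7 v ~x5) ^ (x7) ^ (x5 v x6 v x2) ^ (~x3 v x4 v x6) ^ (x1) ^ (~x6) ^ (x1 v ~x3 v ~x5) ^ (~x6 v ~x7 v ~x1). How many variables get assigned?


Unit propagation repeatedly assigns the literal in any unit clause, then simplifies.
Assignments in order: x7 = T, x1 = T, x6 = F.
No further unit clauses remain.
Total variables assigned = 3.

3


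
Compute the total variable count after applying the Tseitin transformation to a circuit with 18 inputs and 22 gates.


The Tseitin transformation introduces one auxiliary variable per gate.
Total variables = inputs + gates = 18 + 22 = 40.

40


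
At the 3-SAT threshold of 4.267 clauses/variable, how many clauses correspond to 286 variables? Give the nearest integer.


The 3-SAT phase transition occurs at approximately 4.267 clauses per variable.
m = 4.267 * 286 = 1220.362.
Rounded to nearest integer: 1220.

1220


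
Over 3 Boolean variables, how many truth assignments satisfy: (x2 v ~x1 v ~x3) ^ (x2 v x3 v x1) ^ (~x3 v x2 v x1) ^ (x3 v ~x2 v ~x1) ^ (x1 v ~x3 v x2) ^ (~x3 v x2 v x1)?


Enumerate all 8 truth assignments over 3 variables.
Test each against every clause.
Satisfying assignments found: 4.

4


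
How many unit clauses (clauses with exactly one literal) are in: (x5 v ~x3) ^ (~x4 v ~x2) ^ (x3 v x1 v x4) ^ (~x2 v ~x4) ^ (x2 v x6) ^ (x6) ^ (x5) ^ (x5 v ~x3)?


A unit clause contains exactly one literal.
Unit clauses found: (x6), (x5).
Count = 2.

2


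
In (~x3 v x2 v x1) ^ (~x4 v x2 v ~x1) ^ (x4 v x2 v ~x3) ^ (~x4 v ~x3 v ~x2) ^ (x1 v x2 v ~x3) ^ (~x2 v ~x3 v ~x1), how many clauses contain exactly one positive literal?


A definite clause has exactly one positive literal.
Clause 1: 2 positive -> not definite
Clause 2: 1 positive -> definite
Clause 3: 2 positive -> not definite
Clause 4: 0 positive -> not definite
Clause 5: 2 positive -> not definite
Clause 6: 0 positive -> not definite
Definite clause count = 1.

1


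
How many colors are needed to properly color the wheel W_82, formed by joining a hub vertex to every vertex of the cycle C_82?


W_82 consists of the cycle C_82 together with a hub vertex adjacent to every cycle vertex.
The cycle C_82 needs 2 colors (even cycle -> 2).
The hub is adjacent to every cycle vertex, so it must receive a new color distinct from all of them.
Chromatic number = 2 + 1 = 3.

3


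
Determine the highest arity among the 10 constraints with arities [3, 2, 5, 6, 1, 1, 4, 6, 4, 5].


The arities are: 3, 2, 5, 6, 1, 1, 4, 6, 4, 5.
Scan for the maximum value.
Maximum arity = 6.

6


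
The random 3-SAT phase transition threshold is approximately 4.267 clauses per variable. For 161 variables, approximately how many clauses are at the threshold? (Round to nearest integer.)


The 3-SAT phase transition occurs at approximately 4.267 clauses per variable.
m = 4.267 * 161 = 686.987.
Rounded to nearest integer: 687.

687


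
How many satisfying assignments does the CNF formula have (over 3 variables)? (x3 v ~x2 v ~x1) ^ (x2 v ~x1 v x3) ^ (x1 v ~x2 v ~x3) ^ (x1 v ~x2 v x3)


Enumerate all 8 truth assignments over 3 variables.
Test each against every clause.
Satisfying assignments found: 4.

4


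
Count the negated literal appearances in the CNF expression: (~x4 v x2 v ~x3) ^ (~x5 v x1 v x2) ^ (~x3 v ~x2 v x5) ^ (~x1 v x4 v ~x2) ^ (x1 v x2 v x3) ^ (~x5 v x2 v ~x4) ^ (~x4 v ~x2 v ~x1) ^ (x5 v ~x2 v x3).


Scan each clause for negated literals.
Clause 1: 2 negative; Clause 2: 1 negative; Clause 3: 2 negative; Clause 4: 2 negative; Clause 5: 0 negative; Clause 6: 2 negative; Clause 7: 3 negative; Clause 8: 1 negative.
Total negative literal occurrences = 13.

13


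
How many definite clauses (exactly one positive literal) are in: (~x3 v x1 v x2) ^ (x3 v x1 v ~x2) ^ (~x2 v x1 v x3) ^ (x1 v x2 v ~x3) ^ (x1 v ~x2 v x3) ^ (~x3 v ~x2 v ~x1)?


A definite clause has exactly one positive literal.
Clause 1: 2 positive -> not definite
Clause 2: 2 positive -> not definite
Clause 3: 2 positive -> not definite
Clause 4: 2 positive -> not definite
Clause 5: 2 positive -> not definite
Clause 6: 0 positive -> not definite
Definite clause count = 0.

0


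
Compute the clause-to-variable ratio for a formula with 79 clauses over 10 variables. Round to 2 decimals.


Clause-to-variable ratio = clauses / variables.
79 / 10 = 7.9.

7.9


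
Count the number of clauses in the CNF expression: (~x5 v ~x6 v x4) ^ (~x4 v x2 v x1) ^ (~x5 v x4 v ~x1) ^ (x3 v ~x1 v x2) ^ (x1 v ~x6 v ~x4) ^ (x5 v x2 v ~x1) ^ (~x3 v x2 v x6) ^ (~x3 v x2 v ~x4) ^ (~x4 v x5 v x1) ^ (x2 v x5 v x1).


Each group enclosed in parentheses joined by ^ is one clause.
Counting the conjuncts: 10 clauses.

10


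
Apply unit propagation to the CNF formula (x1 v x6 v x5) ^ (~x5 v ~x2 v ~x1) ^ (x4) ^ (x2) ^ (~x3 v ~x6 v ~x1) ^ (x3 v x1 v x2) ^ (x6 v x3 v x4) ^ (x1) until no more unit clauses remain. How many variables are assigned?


Unit propagation repeatedly assigns the literal in any unit clause, then simplifies.
Assignments in order: x4 = T, x2 = T, x1 = T, x5 = F.
No further unit clauses remain.
Total variables assigned = 4.

4


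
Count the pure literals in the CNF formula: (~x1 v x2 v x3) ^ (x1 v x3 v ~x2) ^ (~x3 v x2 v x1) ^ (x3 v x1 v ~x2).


A pure literal appears in only one polarity across all clauses.
No pure literals found.
Count = 0.

0


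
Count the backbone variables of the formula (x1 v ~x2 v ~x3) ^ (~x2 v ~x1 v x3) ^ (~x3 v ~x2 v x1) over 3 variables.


Find all satisfying assignments: 6 model(s).
Check which variables have the same value in every model.
No variable is fixed across all models.
Backbone size = 0.

0


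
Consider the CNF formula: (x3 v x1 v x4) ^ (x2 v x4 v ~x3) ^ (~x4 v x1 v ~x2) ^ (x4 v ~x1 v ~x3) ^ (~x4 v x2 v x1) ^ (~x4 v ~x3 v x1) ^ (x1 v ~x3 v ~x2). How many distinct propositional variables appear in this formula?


Identify each distinct variable in the formula.
Variables found: x1, x2, x3, x4.
Total distinct variables = 4.

4


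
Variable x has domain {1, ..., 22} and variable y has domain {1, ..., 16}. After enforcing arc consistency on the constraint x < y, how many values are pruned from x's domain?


For the constraint x < y, x needs a supporting value in y's domain.
x can be at most 15 (one less than y's maximum).
Valid x values from domain: 15 out of 22.
Pruned = 22 - 15 = 7.

7


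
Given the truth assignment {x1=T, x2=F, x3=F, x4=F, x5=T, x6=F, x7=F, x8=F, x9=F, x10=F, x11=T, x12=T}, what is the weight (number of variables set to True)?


The weight is the number of variables assigned True.
True variables: x1, x5, x11, x12.
Weight = 4.

4


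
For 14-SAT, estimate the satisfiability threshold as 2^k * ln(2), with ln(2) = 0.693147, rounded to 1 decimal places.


Using the asymptotic formula: threshold ~ 2^k * ln(2).
2^14 = 16384.
16384 * 0.693147 = 11356.5.

11356.5


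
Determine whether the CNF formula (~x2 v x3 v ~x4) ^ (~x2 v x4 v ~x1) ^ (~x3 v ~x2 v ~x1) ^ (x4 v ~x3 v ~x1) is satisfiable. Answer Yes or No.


Check all 16 possible truth assignments.
Number of satisfying assignments found: 10.
The formula is satisfiable.

Yes


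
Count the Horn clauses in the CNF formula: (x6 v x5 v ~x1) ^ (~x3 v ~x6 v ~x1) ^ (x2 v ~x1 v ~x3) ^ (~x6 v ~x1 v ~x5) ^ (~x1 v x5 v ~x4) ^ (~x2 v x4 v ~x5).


A Horn clause has at most one positive literal.
Clause 1: 2 positive lit(s) -> not Horn
Clause 2: 0 positive lit(s) -> Horn
Clause 3: 1 positive lit(s) -> Horn
Clause 4: 0 positive lit(s) -> Horn
Clause 5: 1 positive lit(s) -> Horn
Clause 6: 1 positive lit(s) -> Horn
Total Horn clauses = 5.

5


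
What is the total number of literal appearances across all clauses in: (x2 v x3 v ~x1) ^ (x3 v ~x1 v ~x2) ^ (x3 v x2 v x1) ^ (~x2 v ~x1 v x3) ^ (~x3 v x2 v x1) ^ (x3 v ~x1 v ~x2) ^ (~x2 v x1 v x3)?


Clause lengths: 3, 3, 3, 3, 3, 3, 3.
Sum = 3 + 3 + 3 + 3 + 3 + 3 + 3 = 21.

21


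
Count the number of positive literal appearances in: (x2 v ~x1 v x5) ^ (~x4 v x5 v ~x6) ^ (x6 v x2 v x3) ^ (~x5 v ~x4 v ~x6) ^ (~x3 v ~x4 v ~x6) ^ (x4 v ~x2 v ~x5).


Scan each clause for unnegated literals.
Clause 1: 2 positive; Clause 2: 1 positive; Clause 3: 3 positive; Clause 4: 0 positive; Clause 5: 0 positive; Clause 6: 1 positive.
Total positive literal occurrences = 7.

7


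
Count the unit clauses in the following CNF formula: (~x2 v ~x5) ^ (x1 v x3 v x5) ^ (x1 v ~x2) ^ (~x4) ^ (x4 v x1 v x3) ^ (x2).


A unit clause contains exactly one literal.
Unit clauses found: (~x4), (x2).
Count = 2.

2


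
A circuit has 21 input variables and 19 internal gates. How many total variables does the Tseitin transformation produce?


The Tseitin transformation introduces one auxiliary variable per gate.
Total variables = inputs + gates = 21 + 19 = 40.

40


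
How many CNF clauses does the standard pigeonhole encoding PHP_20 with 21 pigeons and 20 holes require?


The PHP encoding has two parts:
1) At-least-one-hole clauses: 21 (one per pigeon, each with 20 literals).
2) At-most-one-pigeon-per-hole clauses: 20 holes * C(21,2) = 20 * 210 = 4200.
Total clauses = 21 + 4200 = 4221.

4221
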